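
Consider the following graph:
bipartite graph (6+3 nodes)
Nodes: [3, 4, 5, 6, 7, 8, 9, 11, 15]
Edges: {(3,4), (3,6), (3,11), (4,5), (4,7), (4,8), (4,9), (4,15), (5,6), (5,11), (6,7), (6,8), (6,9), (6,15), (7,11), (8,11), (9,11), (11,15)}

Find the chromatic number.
Clique number ω(G) = 2 (lower bound: χ ≥ ω).
The graph is bipartite (no odd cycle), so 2 colors suffice: χ(G) = 2.
A valid 2-coloring: color 1: [4, 6, 11]; color 2: [3, 5, 7, 8, 9, 15].

χ(G) = 2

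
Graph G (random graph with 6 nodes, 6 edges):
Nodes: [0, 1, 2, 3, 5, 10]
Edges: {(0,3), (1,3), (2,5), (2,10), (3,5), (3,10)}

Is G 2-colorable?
A valid 2-coloring: color 1: [2, 3]; color 2: [0, 1, 5, 10].
(χ(G) = 2 ≤ 2.)

Yes, G is 2-colorable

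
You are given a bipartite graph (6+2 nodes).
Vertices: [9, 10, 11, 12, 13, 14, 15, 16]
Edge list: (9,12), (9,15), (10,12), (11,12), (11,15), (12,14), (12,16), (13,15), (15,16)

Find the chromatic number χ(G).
χ(G) = 2

Clique number ω(G) = 2 (lower bound: χ ≥ ω).
The graph is bipartite (no odd cycle), so 2 colors suffice: χ(G) = 2.
A valid 2-coloring: color 1: [12, 15]; color 2: [9, 10, 11, 13, 14, 16].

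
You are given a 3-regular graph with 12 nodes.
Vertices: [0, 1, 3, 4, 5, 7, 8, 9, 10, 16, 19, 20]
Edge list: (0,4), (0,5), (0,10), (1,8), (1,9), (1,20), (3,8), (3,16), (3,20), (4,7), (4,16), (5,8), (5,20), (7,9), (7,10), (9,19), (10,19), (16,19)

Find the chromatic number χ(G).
χ(G) = 3

Clique number ω(G) = 2 (lower bound: χ ≥ ω).
Odd cycle [4, 0, 5, 20, 1, 9, 7] needs 3 colors (χ ≥ 3).
The coloring below uses 3 colors, so χ(G) = 3.
A valid 3-coloring: color 1: [5, 9, 10, 16]; color 2: [0, 1, 3, 7, 19]; color 3: [4, 8, 20].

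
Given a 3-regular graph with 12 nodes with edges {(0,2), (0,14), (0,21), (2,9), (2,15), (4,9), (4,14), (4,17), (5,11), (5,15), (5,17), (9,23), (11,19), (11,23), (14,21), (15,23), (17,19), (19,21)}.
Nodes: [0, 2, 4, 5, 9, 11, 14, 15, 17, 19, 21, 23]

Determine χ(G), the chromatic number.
χ(G) = 3

Clique number ω(G) = 3 (lower bound: χ ≥ ω).
The clique on [0, 14, 21] has size 3, forcing χ ≥ 3, and the coloring below uses 3 colors, so χ(G) = 3.
A valid 3-coloring: color 1: [2, 5, 14, 19, 23]; color 2: [0, 9, 11, 15, 17]; color 3: [4, 21].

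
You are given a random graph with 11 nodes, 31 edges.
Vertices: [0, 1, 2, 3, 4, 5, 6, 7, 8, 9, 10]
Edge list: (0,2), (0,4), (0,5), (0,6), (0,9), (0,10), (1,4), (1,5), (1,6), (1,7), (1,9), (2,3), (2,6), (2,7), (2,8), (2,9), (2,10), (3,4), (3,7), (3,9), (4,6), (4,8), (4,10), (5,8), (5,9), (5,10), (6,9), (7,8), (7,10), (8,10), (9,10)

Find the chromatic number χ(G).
χ(G) = 4

Clique number ω(G) = 4 (lower bound: χ ≥ ω).
The clique on [2, 7, 8, 10] has size 4, forcing χ ≥ 4, and the coloring below uses 4 colors, so χ(G) = 4.
A valid 4-coloring: color 1: [3, 6, 10]; color 2: [4, 7, 9]; color 3: [2, 5]; color 4: [0, 1, 8].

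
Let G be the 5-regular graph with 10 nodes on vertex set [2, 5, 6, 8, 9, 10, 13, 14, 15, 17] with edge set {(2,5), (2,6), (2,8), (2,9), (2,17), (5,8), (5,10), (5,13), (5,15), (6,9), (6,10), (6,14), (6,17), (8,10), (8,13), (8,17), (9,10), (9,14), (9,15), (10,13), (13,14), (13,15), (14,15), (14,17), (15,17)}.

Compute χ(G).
Clique number ω(G) = 4 (lower bound: χ ≥ ω).
The clique on [5, 8, 10, 13] has size 4, forcing χ ≥ 4, and the coloring below uses 4 colors, so χ(G) = 4.
A valid 4-coloring: color 1: [2, 10, 14]; color 2: [9, 13, 17]; color 3: [5, 6]; color 4: [8, 15].

χ(G) = 4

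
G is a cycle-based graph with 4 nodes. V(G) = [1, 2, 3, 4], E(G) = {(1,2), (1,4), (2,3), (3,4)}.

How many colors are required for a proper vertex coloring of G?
χ(G) = 2

Clique number ω(G) = 2 (lower bound: χ ≥ ω).
The graph is bipartite (no odd cycle), so 2 colors suffice: χ(G) = 2.
A valid 2-coloring: color 1: [2, 4]; color 2: [1, 3].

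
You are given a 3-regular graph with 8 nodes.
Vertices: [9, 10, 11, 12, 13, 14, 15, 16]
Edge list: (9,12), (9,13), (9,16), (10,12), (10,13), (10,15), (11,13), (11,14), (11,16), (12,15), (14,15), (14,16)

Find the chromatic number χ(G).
Clique number ω(G) = 3 (lower bound: χ ≥ ω).
The clique on [10, 12, 15] has size 3, forcing χ ≥ 3, and the coloring below uses 3 colors, so χ(G) = 3.
A valid 3-coloring: color 1: [9, 10, 11]; color 2: [12, 13, 14]; color 3: [15, 16].

χ(G) = 3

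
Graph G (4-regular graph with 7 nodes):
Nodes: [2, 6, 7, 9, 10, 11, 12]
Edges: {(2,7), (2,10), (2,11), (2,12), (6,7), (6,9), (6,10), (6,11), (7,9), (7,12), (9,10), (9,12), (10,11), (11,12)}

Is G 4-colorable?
Yes, G is 4-colorable

A valid 4-coloring: color 1: [10, 12]; color 2: [7, 11]; color 3: [2, 9]; color 4: [6].
(χ(G) = 4 ≤ 4.)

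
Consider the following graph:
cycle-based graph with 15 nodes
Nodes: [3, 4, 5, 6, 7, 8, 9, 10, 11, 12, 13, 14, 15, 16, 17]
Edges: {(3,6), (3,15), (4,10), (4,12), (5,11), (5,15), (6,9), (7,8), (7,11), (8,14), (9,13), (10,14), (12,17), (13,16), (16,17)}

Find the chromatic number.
Clique number ω(G) = 2 (lower bound: χ ≥ ω).
Odd cycle [17, 12, 4, 10, 14, 8, 7, 11, 5, 15, 3, 6, 9, 13, 16] needs 3 colors (χ ≥ 3).
The coloring below uses 3 colors, so χ(G) = 3.
A valid 3-coloring: color 1: [3, 4, 5, 7, 13, 14, 17]; color 2: [6, 8, 10, 11, 12, 15, 16]; color 3: [9].

χ(G) = 3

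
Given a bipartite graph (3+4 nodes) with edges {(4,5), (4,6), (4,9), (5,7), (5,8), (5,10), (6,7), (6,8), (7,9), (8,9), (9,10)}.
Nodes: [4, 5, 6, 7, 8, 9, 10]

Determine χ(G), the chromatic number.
χ(G) = 2

Clique number ω(G) = 2 (lower bound: χ ≥ ω).
The graph is bipartite (no odd cycle), so 2 colors suffice: χ(G) = 2.
A valid 2-coloring: color 1: [5, 6, 9]; color 2: [4, 7, 8, 10].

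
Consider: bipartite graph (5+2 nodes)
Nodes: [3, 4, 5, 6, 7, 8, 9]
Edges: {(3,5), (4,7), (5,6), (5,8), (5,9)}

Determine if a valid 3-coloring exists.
Yes, G is 3-colorable

A valid 3-coloring: color 1: [4, 5]; color 2: [3, 6, 7, 8, 9].
(χ(G) = 2 ≤ 3.)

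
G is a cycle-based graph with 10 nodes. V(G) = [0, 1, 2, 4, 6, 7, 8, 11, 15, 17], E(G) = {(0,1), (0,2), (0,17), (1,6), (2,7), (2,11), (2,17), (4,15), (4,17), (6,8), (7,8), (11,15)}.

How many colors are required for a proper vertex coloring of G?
Clique number ω(G) = 3 (lower bound: χ ≥ ω).
The clique on [0, 2, 17] has size 3, forcing χ ≥ 3, and the coloring below uses 3 colors, so χ(G) = 3.
A valid 3-coloring: color 1: [1, 2, 4, 8]; color 2: [0, 6, 7, 15]; color 3: [11, 17].

χ(G) = 3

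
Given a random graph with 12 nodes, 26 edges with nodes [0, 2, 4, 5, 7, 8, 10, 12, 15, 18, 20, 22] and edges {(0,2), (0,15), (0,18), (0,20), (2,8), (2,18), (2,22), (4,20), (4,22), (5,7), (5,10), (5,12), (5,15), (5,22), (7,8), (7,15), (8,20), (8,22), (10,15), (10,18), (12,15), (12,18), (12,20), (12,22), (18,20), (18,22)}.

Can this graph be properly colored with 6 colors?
Yes, G is 6-colorable

A valid 6-coloring: color 1: [4, 5, 8, 18]; color 2: [15, 20, 22]; color 3: [2, 7, 10, 12]; color 4: [0].
(χ(G) = 4 ≤ 6.)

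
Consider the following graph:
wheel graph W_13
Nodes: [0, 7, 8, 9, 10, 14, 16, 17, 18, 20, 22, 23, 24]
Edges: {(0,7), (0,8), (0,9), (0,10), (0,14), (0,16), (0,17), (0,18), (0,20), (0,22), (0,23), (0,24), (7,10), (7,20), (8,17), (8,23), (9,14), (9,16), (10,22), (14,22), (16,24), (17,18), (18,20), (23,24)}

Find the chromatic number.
Clique number ω(G) = 3 (lower bound: χ ≥ ω).
The clique on [0, 7, 10] has size 3, forcing χ ≥ 3, and the coloring below uses 3 colors, so χ(G) = 3.
A valid 3-coloring: color 1: [0]; color 2: [10, 14, 16, 17, 20, 23]; color 3: [7, 8, 9, 18, 22, 24].

χ(G) = 3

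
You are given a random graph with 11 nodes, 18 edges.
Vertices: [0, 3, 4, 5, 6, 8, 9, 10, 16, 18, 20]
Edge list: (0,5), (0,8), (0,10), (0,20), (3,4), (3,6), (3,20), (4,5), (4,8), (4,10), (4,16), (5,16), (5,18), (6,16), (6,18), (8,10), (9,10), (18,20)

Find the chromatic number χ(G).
χ(G) = 3

Clique number ω(G) = 3 (lower bound: χ ≥ ω).
The clique on [0, 8, 10] has size 3, forcing χ ≥ 3, and the coloring below uses 3 colors, so χ(G) = 3.
A valid 3-coloring: color 1: [0, 4, 9, 18]; color 2: [5, 6, 10, 20]; color 3: [3, 8, 16].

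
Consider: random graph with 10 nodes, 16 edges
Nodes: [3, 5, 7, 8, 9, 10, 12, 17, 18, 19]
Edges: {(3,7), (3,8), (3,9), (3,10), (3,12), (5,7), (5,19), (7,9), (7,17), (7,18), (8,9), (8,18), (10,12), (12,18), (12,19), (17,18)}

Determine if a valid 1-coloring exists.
The clique on vertices [3, 8, 9] has size 3 > 1, so it alone needs 3 colors.

No, G is not 1-colorable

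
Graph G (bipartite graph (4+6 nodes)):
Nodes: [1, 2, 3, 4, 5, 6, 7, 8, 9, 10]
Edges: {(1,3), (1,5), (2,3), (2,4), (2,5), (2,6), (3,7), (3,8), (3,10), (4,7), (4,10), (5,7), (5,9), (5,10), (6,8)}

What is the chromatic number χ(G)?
χ(G) = 2

Clique number ω(G) = 2 (lower bound: χ ≥ ω).
The graph is bipartite (no odd cycle), so 2 colors suffice: χ(G) = 2.
A valid 2-coloring: color 1: [3, 4, 5, 6]; color 2: [1, 2, 7, 8, 9, 10].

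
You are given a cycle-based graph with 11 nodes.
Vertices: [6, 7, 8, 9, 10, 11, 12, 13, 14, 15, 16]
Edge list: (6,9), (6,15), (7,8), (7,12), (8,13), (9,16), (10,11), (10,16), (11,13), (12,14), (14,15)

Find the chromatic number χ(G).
χ(G) = 3

Clique number ω(G) = 2 (lower bound: χ ≥ ω).
Odd cycle [12, 14, 15, 6, 9, 16, 10, 11, 13, 8, 7] needs 3 colors (χ ≥ 3).
The coloring below uses 3 colors, so χ(G) = 3.
A valid 3-coloring: color 1: [8, 9, 10, 12, 15]; color 2: [6, 7, 11, 14, 16]; color 3: [13].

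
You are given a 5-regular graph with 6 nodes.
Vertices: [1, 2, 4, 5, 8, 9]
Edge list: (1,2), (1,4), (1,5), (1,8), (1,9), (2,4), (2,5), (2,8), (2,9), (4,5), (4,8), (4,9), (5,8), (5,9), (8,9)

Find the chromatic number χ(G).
Clique number ω(G) = 6 (lower bound: χ ≥ ω).
The clique on [1, 2, 4, 5, 8, 9] has size 6, forcing χ ≥ 6, and the coloring below uses 6 colors, so χ(G) = 6.
A valid 6-coloring: color 1: [2]; color 2: [5]; color 3: [4]; color 4: [9]; color 5: [8]; color 6: [1].

χ(G) = 6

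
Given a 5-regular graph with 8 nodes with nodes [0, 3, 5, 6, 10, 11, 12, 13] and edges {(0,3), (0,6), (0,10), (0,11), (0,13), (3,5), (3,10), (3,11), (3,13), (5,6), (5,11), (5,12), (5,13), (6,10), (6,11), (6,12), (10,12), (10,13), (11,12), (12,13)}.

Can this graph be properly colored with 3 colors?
No, G is not 3-colorable

The clique on vertices [0, 3, 10, 13] has size 4 > 3, so it alone needs 4 colors.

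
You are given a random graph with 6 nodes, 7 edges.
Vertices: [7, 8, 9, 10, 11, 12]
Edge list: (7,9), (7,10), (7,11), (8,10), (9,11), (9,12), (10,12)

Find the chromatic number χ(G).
χ(G) = 3

Clique number ω(G) = 3 (lower bound: χ ≥ ω).
The clique on [7, 9, 11] has size 3, forcing χ ≥ 3, and the coloring below uses 3 colors, so χ(G) = 3.
A valid 3-coloring: color 1: [9, 10]; color 2: [7, 8, 12]; color 3: [11].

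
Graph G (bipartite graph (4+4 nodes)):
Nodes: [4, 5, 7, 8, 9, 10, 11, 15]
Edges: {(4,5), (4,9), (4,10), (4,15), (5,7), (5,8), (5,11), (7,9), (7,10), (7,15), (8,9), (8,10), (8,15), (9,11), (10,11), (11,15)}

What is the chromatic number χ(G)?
Clique number ω(G) = 2 (lower bound: χ ≥ ω).
The graph is bipartite (no odd cycle), so 2 colors suffice: χ(G) = 2.
A valid 2-coloring: color 1: [5, 9, 10, 15]; color 2: [4, 7, 8, 11].

χ(G) = 2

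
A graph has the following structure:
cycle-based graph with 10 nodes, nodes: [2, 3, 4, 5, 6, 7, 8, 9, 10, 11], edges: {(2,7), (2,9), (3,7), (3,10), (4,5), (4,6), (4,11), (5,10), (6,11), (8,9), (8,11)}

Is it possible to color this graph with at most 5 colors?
A valid 5-coloring: color 1: [4, 7, 9, 10]; color 2: [2, 3, 5, 11]; color 3: [6, 8].
(χ(G) = 3 ≤ 5.)

Yes, G is 5-colorable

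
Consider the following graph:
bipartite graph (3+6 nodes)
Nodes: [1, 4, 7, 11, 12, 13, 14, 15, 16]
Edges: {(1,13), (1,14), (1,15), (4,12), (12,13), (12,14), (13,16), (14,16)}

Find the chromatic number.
χ(G) = 2

Clique number ω(G) = 2 (lower bound: χ ≥ ω).
The graph is bipartite (no odd cycle), so 2 colors suffice: χ(G) = 2.
A valid 2-coloring: color 1: [1, 7, 11, 12, 16]; color 2: [4, 13, 14, 15].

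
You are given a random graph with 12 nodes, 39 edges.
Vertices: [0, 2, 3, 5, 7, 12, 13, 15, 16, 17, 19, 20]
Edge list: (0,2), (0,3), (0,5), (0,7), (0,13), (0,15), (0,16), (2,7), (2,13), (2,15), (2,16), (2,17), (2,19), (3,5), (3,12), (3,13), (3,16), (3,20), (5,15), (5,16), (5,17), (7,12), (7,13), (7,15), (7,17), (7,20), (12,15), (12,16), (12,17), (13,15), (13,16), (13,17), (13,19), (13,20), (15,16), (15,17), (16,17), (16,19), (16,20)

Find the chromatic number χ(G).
Clique number ω(G) = 5 (lower bound: χ ≥ ω).
The clique on [0, 2, 13, 15, 16] has size 5, forcing χ ≥ 5, and the coloring below uses 5 colors, so χ(G) = 5.
A valid 5-coloring: color 1: [7, 16]; color 2: [5, 12, 13]; color 3: [3, 15, 19]; color 4: [2, 20]; color 5: [0, 17].

χ(G) = 5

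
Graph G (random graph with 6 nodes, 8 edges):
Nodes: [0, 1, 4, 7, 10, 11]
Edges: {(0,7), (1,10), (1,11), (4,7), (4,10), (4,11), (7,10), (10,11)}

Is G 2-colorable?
No, G is not 2-colorable

The clique on vertices [1, 10, 11] has size 3 > 2, so it alone needs 3 colors.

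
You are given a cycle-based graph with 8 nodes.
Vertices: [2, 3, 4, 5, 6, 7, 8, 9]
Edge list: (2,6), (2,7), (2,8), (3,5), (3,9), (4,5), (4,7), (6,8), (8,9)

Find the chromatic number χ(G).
χ(G) = 3

Clique number ω(G) = 3 (lower bound: χ ≥ ω).
The clique on [2, 6, 8] has size 3, forcing χ ≥ 3, and the coloring below uses 3 colors, so χ(G) = 3.
A valid 3-coloring: color 1: [5, 7, 8]; color 2: [2, 3, 4]; color 3: [6, 9].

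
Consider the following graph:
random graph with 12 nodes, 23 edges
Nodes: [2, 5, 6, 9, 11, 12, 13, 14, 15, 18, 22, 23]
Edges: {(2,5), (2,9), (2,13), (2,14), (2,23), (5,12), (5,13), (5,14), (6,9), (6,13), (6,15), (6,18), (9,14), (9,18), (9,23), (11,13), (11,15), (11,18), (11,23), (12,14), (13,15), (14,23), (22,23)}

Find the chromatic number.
χ(G) = 4

Clique number ω(G) = 4 (lower bound: χ ≥ ω).
The clique on [2, 9, 14, 23] has size 4, forcing χ ≥ 4, and the coloring below uses 4 colors, so χ(G) = 4.
A valid 4-coloring: color 1: [2, 6, 11, 12, 22]; color 2: [5, 15, 18, 23]; color 3: [9, 13]; color 4: [14].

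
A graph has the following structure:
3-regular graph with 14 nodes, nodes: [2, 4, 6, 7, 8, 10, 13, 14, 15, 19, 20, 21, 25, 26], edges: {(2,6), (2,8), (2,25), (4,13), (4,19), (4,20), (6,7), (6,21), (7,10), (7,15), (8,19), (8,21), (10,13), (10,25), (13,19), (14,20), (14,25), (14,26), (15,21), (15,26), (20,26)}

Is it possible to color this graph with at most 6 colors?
A valid 6-coloring: color 1: [7, 8, 13, 25, 26]; color 2: [2, 10, 19, 20, 21]; color 3: [4, 6, 14, 15].
(χ(G) = 3 ≤ 6.)

Yes, G is 6-colorable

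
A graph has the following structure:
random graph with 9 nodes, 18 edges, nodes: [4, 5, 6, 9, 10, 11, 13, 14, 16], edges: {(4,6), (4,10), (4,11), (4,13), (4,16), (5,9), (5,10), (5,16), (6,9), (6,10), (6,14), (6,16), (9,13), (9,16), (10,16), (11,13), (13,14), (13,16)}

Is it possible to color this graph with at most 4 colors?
Yes, G is 4-colorable

A valid 4-coloring: color 1: [11, 14, 16]; color 2: [4, 9]; color 3: [5, 6, 13]; color 4: [10].
(χ(G) = 4 ≤ 4.)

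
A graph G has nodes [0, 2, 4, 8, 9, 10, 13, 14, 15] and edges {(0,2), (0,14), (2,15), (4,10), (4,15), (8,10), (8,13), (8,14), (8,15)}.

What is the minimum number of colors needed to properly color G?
χ(G) = 3

Clique number ω(G) = 2 (lower bound: χ ≥ ω).
Odd cycle [2, 0, 14, 8, 10, 4, 15] needs 3 colors (χ ≥ 3).
The coloring below uses 3 colors, so χ(G) = 3.
A valid 3-coloring: color 1: [2, 4, 8, 9]; color 2: [10, 13, 14, 15]; color 3: [0].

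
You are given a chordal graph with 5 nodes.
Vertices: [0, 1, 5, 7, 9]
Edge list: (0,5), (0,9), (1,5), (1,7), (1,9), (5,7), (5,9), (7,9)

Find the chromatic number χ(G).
χ(G) = 4

Clique number ω(G) = 4 (lower bound: χ ≥ ω).
The clique on [1, 5, 7, 9] has size 4, forcing χ ≥ 4, and the coloring below uses 4 colors, so χ(G) = 4.
A valid 4-coloring: color 1: [9]; color 2: [5]; color 3: [0, 7]; color 4: [1].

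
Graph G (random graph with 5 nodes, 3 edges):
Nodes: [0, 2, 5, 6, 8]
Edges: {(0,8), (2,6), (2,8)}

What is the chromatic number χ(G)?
χ(G) = 2

Clique number ω(G) = 2 (lower bound: χ ≥ ω).
The graph is bipartite (no odd cycle), so 2 colors suffice: χ(G) = 2.
A valid 2-coloring: color 1: [0, 2, 5]; color 2: [6, 8].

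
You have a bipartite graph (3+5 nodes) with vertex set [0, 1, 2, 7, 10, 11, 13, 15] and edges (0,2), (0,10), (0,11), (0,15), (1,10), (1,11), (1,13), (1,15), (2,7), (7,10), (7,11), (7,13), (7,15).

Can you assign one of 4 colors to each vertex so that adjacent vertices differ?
Yes, G is 4-colorable

A valid 4-coloring: color 1: [0, 1, 7]; color 2: [2, 10, 11, 13, 15].
(χ(G) = 2 ≤ 4.)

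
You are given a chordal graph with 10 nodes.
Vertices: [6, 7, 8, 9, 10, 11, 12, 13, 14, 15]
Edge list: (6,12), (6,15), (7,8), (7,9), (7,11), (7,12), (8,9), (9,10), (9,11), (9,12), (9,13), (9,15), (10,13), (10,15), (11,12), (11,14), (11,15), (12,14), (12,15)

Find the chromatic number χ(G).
Clique number ω(G) = 4 (lower bound: χ ≥ ω).
The clique on [9, 11, 12, 15] has size 4, forcing χ ≥ 4, and the coloring below uses 4 colors, so χ(G) = 4.
A valid 4-coloring: color 1: [6, 9, 14]; color 2: [8, 10, 12]; color 3: [7, 13, 15]; color 4: [11].

χ(G) = 4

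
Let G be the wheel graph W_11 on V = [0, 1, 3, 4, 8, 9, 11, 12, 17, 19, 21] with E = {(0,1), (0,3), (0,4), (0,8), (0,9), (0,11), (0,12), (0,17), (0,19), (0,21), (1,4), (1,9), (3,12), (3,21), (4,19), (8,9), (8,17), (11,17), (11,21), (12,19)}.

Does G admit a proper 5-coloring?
A valid 5-coloring: color 1: [0]; color 2: [1, 3, 8, 11, 19]; color 3: [4, 9, 12, 17, 21].
(χ(G) = 3 ≤ 5.)

Yes, G is 5-colorable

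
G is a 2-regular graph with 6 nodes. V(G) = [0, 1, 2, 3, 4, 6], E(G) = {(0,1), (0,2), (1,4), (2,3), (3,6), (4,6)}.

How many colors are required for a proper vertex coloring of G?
Clique number ω(G) = 2 (lower bound: χ ≥ ω).
The graph is bipartite (no odd cycle), so 2 colors suffice: χ(G) = 2.
A valid 2-coloring: color 1: [1, 2, 6]; color 2: [0, 3, 4].

χ(G) = 2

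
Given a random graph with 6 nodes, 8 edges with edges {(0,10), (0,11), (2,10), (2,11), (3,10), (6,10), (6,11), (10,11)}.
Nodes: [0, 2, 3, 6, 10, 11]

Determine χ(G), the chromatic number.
χ(G) = 3

Clique number ω(G) = 3 (lower bound: χ ≥ ω).
The clique on [0, 10, 11] has size 3, forcing χ ≥ 3, and the coloring below uses 3 colors, so χ(G) = 3.
A valid 3-coloring: color 1: [10]; color 2: [3, 11]; color 3: [0, 2, 6].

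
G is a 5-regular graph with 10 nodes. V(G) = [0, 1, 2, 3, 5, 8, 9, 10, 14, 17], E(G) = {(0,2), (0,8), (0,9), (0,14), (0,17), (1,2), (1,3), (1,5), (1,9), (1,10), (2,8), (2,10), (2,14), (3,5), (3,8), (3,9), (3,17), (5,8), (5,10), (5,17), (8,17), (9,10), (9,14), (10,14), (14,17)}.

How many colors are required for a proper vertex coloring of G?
Clique number ω(G) = 4 (lower bound: χ ≥ ω).
The clique on [3, 5, 8, 17] has size 4, forcing χ ≥ 4, and the coloring below uses 4 colors, so χ(G) = 4.
A valid 4-coloring: color 1: [2, 5, 9]; color 2: [1, 8, 14]; color 3: [10, 17]; color 4: [0, 3].

χ(G) = 4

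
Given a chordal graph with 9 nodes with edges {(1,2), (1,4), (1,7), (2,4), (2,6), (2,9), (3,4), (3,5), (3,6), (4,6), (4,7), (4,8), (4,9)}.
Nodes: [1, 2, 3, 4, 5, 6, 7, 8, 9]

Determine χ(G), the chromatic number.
χ(G) = 3

Clique number ω(G) = 3 (lower bound: χ ≥ ω).
The clique on [1, 2, 4] has size 3, forcing χ ≥ 3, and the coloring below uses 3 colors, so χ(G) = 3.
A valid 3-coloring: color 1: [4, 5]; color 2: [2, 3, 7, 8]; color 3: [1, 6, 9].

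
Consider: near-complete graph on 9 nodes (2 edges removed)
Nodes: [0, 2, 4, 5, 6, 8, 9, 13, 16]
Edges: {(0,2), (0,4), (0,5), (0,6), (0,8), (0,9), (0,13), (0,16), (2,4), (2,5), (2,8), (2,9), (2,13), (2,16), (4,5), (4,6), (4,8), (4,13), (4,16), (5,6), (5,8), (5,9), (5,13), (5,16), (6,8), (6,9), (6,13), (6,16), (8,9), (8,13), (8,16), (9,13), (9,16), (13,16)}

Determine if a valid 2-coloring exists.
No, G is not 2-colorable

The clique on vertices [0, 2, 5, 8, 9, 13, 16] has size 7 > 2, so it alone needs 7 colors.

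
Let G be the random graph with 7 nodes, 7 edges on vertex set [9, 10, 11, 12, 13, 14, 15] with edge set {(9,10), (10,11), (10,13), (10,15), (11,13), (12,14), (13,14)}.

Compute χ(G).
χ(G) = 3

Clique number ω(G) = 3 (lower bound: χ ≥ ω).
The clique on [10, 11, 13] has size 3, forcing χ ≥ 3, and the coloring below uses 3 colors, so χ(G) = 3.
A valid 3-coloring: color 1: [10, 14]; color 2: [9, 12, 13, 15]; color 3: [11].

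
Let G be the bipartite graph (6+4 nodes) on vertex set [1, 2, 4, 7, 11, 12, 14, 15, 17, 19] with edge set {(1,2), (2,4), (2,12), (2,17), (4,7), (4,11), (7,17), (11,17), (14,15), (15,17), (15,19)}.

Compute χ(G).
χ(G) = 2

Clique number ω(G) = 2 (lower bound: χ ≥ ω).
The graph is bipartite (no odd cycle), so 2 colors suffice: χ(G) = 2.
A valid 2-coloring: color 1: [1, 4, 12, 14, 17, 19]; color 2: [2, 7, 11, 15].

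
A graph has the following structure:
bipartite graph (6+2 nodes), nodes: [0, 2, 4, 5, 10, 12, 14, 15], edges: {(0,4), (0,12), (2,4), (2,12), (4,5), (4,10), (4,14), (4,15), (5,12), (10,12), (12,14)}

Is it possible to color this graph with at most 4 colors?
A valid 4-coloring: color 1: [4, 12]; color 2: [0, 2, 5, 10, 14, 15].
(χ(G) = 2 ≤ 4.)

Yes, G is 4-colorable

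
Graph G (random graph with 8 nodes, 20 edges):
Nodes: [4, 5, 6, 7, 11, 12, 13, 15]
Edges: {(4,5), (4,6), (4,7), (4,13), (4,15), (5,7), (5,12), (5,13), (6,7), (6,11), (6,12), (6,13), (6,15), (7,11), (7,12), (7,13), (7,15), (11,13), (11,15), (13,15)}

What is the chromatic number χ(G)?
Clique number ω(G) = 5 (lower bound: χ ≥ ω).
The clique on [6, 7, 11, 13, 15] has size 5, forcing χ ≥ 5, and the coloring below uses 5 colors, so χ(G) = 5.
A valid 5-coloring: color 1: [7]; color 2: [12, 13]; color 3: [5, 6]; color 4: [15]; color 5: [4, 11].

χ(G) = 5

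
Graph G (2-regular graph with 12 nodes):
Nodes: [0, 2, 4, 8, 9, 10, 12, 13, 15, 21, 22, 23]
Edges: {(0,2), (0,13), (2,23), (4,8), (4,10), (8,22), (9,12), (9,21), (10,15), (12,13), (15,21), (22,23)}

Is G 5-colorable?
A valid 5-coloring: color 1: [2, 4, 9, 13, 15, 22]; color 2: [0, 8, 10, 12, 21, 23].
(χ(G) = 2 ≤ 5.)

Yes, G is 5-colorable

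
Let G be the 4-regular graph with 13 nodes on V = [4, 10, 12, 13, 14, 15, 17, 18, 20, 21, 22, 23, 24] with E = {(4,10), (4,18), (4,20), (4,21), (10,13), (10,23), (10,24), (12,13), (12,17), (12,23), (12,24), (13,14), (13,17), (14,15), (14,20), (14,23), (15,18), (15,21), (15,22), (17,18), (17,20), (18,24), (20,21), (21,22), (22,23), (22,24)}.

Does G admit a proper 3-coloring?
Yes, G is 3-colorable

A valid 3-coloring: color 1: [10, 12, 14, 18, 21]; color 2: [4, 17, 22]; color 3: [13, 15, 20, 23, 24].
(χ(G) = 3 ≤ 3.)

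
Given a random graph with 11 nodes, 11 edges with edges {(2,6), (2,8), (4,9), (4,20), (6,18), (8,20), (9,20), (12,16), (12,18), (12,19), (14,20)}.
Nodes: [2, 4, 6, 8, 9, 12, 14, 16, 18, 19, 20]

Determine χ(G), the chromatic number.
χ(G) = 3

Clique number ω(G) = 3 (lower bound: χ ≥ ω).
The clique on [4, 9, 20] has size 3, forcing χ ≥ 3, and the coloring below uses 3 colors, so χ(G) = 3.
A valid 3-coloring: color 1: [2, 16, 18, 19, 20]; color 2: [6, 8, 9, 12, 14]; color 3: [4].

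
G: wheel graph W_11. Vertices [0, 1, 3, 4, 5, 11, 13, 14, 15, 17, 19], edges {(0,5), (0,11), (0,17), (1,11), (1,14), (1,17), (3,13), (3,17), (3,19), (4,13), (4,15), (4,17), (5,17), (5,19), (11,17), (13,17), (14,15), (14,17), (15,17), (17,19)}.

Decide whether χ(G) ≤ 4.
Yes, G is 4-colorable

A valid 4-coloring: color 1: [17]; color 2: [3, 4, 5, 11, 14]; color 3: [0, 1, 13, 15, 19].
(χ(G) = 3 ≤ 4.)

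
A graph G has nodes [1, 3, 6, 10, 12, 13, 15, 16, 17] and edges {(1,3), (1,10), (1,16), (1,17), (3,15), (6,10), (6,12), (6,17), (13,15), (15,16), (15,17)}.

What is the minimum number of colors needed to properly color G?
Clique number ω(G) = 2 (lower bound: χ ≥ ω).
The graph is bipartite (no odd cycle), so 2 colors suffice: χ(G) = 2.
A valid 2-coloring: color 1: [1, 6, 15]; color 2: [3, 10, 12, 13, 16, 17].

χ(G) = 2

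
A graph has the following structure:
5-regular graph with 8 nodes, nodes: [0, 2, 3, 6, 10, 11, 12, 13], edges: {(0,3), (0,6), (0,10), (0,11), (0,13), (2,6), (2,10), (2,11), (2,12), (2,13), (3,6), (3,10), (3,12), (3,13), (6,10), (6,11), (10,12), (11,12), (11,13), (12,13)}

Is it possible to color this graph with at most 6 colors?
Yes, G is 6-colorable

A valid 6-coloring: color 1: [2, 3]; color 2: [10, 11]; color 3: [6, 13]; color 4: [0, 12].
(χ(G) = 4 ≤ 6.)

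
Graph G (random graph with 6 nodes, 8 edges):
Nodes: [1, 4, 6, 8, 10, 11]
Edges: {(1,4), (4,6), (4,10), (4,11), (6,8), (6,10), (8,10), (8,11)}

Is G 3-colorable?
A valid 3-coloring: color 1: [4, 8]; color 2: [1, 10, 11]; color 3: [6].
(χ(G) = 3 ≤ 3.)

Yes, G is 3-colorable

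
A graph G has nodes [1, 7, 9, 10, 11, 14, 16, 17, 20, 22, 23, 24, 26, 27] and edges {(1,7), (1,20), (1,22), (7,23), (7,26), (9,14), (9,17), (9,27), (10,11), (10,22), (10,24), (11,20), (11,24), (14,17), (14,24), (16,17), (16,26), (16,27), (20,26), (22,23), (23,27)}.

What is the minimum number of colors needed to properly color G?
Clique number ω(G) = 3 (lower bound: χ ≥ ω).
The clique on [9, 14, 17] has size 3, forcing χ ≥ 3, and the coloring below uses 3 colors, so χ(G) = 3.
A valid 3-coloring: color 1: [1, 9, 11, 23, 26]; color 2: [7, 17, 20, 22, 24, 27]; color 3: [10, 14, 16].

χ(G) = 3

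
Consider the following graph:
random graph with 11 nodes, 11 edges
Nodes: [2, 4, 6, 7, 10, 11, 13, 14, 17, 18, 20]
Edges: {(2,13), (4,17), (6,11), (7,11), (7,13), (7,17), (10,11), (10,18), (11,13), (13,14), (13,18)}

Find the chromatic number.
χ(G) = 3

Clique number ω(G) = 3 (lower bound: χ ≥ ω).
The clique on [7, 11, 13] has size 3, forcing χ ≥ 3, and the coloring below uses 3 colors, so χ(G) = 3.
A valid 3-coloring: color 1: [6, 10, 13, 17, 20]; color 2: [2, 4, 11, 14, 18]; color 3: [7].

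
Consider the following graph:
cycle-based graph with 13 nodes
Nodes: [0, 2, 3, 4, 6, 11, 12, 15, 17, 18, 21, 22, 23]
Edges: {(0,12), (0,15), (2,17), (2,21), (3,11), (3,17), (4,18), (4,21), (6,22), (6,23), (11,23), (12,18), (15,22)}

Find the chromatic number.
χ(G) = 3

Clique number ω(G) = 2 (lower bound: χ ≥ ω).
Odd cycle [0, 15, 22, 6, 23, 11, 3, 17, 2, 21, 4, 18, 12] needs 3 colors (χ ≥ 3).
The coloring below uses 3 colors, so χ(G) = 3.
A valid 3-coloring: color 1: [0, 2, 3, 18, 22, 23]; color 2: [6, 11, 12, 15, 17, 21]; color 3: [4].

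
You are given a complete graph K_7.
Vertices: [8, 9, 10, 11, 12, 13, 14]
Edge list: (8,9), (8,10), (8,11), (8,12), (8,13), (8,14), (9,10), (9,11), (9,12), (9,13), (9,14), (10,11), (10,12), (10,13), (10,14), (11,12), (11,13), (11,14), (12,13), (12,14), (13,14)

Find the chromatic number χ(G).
χ(G) = 7

Clique number ω(G) = 7 (lower bound: χ ≥ ω).
The clique on [8, 9, 10, 11, 12, 13, 14] has size 7, forcing χ ≥ 7, and the coloring below uses 7 colors, so χ(G) = 7.
A valid 7-coloring: color 1: [8]; color 2: [13]; color 3: [11]; color 4: [10]; color 5: [14]; color 6: [9]; color 7: [12].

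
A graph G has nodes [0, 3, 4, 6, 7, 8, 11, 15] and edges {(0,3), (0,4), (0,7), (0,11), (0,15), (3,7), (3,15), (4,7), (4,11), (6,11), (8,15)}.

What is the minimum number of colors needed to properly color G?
χ(G) = 3

Clique number ω(G) = 3 (lower bound: χ ≥ ω).
The clique on [0, 4, 11] has size 3, forcing χ ≥ 3, and the coloring below uses 3 colors, so χ(G) = 3.
A valid 3-coloring: color 1: [0, 6, 8]; color 2: [3, 4]; color 3: [7, 11, 15].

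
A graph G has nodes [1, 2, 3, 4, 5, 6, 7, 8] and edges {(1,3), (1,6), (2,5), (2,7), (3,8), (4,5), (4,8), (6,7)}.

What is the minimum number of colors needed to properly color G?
χ(G) = 2

Clique number ω(G) = 2 (lower bound: χ ≥ ω).
The graph is bipartite (no odd cycle), so 2 colors suffice: χ(G) = 2.
A valid 2-coloring: color 1: [1, 5, 7, 8]; color 2: [2, 3, 4, 6].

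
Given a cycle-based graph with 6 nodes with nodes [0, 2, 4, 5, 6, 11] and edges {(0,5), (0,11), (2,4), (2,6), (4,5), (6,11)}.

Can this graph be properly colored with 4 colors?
A valid 4-coloring: color 1: [2, 5, 11]; color 2: [0, 4, 6].
(χ(G) = 2 ≤ 4.)

Yes, G is 4-colorable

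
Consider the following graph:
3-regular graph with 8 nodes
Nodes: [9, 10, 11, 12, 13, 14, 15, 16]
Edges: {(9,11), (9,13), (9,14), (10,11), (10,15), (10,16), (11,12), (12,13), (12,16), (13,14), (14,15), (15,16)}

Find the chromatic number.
Clique number ω(G) = 3 (lower bound: χ ≥ ω).
The clique on [9, 13, 14] has size 3, forcing χ ≥ 3, and the coloring below uses 3 colors, so χ(G) = 3.
A valid 3-coloring: color 1: [11, 14, 16]; color 2: [13, 15]; color 3: [9, 10, 12].

χ(G) = 3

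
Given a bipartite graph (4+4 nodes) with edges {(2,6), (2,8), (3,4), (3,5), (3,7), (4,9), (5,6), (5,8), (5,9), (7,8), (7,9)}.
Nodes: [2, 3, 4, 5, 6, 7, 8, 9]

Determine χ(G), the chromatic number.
χ(G) = 2

Clique number ω(G) = 2 (lower bound: χ ≥ ω).
The graph is bipartite (no odd cycle), so 2 colors suffice: χ(G) = 2.
A valid 2-coloring: color 1: [2, 4, 5, 7]; color 2: [3, 6, 8, 9].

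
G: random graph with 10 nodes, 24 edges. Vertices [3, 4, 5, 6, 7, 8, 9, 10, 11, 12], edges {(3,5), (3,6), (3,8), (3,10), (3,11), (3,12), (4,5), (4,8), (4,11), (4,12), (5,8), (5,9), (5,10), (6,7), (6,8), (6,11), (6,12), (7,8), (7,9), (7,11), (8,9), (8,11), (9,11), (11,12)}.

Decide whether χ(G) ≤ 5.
Yes, G is 5-colorable

A valid 5-coloring: color 1: [8, 10, 12]; color 2: [5, 11]; color 3: [3, 4, 7]; color 4: [6, 9].
(χ(G) = 4 ≤ 5.)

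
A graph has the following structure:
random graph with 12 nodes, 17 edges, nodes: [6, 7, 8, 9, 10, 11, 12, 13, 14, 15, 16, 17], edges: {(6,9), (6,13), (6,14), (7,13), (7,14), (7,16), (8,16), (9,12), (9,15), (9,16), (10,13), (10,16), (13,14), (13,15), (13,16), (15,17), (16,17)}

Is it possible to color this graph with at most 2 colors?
The clique on vertices [10, 13, 16] has size 3 > 2, so it alone needs 3 colors.

No, G is not 2-colorable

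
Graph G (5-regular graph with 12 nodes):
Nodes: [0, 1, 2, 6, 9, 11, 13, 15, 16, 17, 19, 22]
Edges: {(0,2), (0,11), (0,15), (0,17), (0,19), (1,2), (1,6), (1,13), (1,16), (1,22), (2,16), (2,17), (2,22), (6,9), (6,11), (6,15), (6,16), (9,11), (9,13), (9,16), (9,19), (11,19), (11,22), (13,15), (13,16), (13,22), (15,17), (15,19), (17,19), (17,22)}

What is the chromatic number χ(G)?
Clique number ω(G) = 4 (lower bound: χ ≥ ω).
The clique on [0, 15, 17, 19] has size 4, forcing χ ≥ 4, and the coloring below uses 4 colors, so χ(G) = 4.
A valid 4-coloring: color 1: [2, 6, 13, 19]; color 2: [0, 16, 22]; color 3: [1, 11, 17]; color 4: [9, 15].

χ(G) = 4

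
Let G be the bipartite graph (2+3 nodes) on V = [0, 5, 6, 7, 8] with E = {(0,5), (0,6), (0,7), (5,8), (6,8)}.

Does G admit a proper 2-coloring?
A valid 2-coloring: color 1: [0, 8]; color 2: [5, 6, 7].
(χ(G) = 2 ≤ 2.)

Yes, G is 2-colorable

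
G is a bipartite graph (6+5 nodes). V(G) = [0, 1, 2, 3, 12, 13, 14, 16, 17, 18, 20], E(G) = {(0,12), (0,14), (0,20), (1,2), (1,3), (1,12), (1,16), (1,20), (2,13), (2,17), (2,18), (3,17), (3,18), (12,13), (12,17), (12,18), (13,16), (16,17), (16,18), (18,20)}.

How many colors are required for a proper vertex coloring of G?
χ(G) = 2

Clique number ω(G) = 2 (lower bound: χ ≥ ω).
The graph is bipartite (no odd cycle), so 2 colors suffice: χ(G) = 2.
A valid 2-coloring: color 1: [2, 3, 12, 14, 16, 20]; color 2: [0, 1, 13, 17, 18].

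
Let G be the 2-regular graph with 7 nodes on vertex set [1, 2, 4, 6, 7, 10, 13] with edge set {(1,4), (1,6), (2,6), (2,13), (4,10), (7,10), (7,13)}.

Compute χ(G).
Clique number ω(G) = 2 (lower bound: χ ≥ ω).
Odd cycle [13, 2, 6, 1, 4, 10, 7] needs 3 colors (χ ≥ 3).
The coloring below uses 3 colors, so χ(G) = 3.
A valid 3-coloring: color 1: [6, 10, 13]; color 2: [2, 4, 7]; color 3: [1].

χ(G) = 3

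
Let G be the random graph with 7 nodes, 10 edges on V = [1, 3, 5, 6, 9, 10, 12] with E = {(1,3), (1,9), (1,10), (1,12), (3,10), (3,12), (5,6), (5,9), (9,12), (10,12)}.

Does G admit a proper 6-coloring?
A valid 6-coloring: color 1: [1, 5]; color 2: [6, 12]; color 3: [3, 9]; color 4: [10].
(χ(G) = 4 ≤ 6.)

Yes, G is 6-colorable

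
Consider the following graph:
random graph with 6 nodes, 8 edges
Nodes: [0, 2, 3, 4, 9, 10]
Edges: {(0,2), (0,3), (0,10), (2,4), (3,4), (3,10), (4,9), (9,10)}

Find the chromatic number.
Clique number ω(G) = 3 (lower bound: χ ≥ ω).
The clique on [0, 3, 10] has size 3, forcing χ ≥ 3, and the coloring below uses 3 colors, so χ(G) = 3.
A valid 3-coloring: color 1: [4, 10]; color 2: [0, 9]; color 3: [2, 3].

χ(G) = 3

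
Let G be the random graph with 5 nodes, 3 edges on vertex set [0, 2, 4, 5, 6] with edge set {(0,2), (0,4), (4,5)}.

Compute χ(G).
χ(G) = 2

Clique number ω(G) = 2 (lower bound: χ ≥ ω).
The graph is bipartite (no odd cycle), so 2 colors suffice: χ(G) = 2.
A valid 2-coloring: color 1: [0, 5, 6]; color 2: [2, 4].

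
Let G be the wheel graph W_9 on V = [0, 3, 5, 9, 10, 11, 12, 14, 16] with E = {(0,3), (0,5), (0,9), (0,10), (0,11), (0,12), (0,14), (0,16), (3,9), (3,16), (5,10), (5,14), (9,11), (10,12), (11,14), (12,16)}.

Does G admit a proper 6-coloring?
A valid 6-coloring: color 1: [0]; color 2: [9, 10, 14, 16]; color 3: [3, 5, 11, 12].
(χ(G) = 3 ≤ 6.)

Yes, G is 6-colorable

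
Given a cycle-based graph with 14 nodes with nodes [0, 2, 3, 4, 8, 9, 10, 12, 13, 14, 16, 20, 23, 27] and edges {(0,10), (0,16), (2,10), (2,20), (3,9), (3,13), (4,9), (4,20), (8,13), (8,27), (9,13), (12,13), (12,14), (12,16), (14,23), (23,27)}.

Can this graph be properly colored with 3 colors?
Yes, G is 3-colorable

A valid 3-coloring: color 1: [10, 13, 14, 16, 20, 27]; color 2: [0, 2, 8, 9, 12, 23]; color 3: [3, 4].
(χ(G) = 3 ≤ 3.)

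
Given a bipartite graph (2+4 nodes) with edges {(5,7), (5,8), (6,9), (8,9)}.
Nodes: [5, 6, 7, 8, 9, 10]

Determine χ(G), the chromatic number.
χ(G) = 2

Clique number ω(G) = 2 (lower bound: χ ≥ ω).
The graph is bipartite (no odd cycle), so 2 colors suffice: χ(G) = 2.
A valid 2-coloring: color 1: [5, 9, 10]; color 2: [6, 7, 8].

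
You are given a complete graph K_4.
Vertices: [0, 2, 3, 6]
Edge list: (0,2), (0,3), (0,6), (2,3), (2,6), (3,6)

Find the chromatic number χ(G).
χ(G) = 4

Clique number ω(G) = 4 (lower bound: χ ≥ ω).
The clique on [0, 2, 3, 6] has size 4, forcing χ ≥ 4, and the coloring below uses 4 colors, so χ(G) = 4.
A valid 4-coloring: color 1: [2]; color 2: [3]; color 3: [0]; color 4: [6].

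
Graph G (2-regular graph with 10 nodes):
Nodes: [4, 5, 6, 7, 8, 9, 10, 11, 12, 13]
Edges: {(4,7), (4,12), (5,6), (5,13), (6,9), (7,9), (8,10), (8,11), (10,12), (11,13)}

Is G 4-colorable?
Yes, G is 4-colorable

A valid 4-coloring: color 1: [4, 5, 9, 10, 11]; color 2: [6, 7, 8, 12, 13].
(χ(G) = 2 ≤ 4.)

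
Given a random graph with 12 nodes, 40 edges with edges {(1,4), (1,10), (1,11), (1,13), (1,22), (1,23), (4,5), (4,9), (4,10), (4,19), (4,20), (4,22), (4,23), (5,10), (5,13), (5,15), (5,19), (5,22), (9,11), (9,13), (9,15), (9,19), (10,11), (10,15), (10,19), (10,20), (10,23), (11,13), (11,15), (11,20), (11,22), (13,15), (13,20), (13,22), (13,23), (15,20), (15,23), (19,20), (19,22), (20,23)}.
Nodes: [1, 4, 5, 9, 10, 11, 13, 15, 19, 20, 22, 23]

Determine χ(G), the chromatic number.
χ(G) = 5

Clique number ω(G) = 4 (lower bound: χ ≥ ω).
Suppose a proper 4-coloring c exists. The clique [1, 4, 10, 23] takes 4 distinct colors; by symmetry let c(1) = 1, c(4) = 2, c(10) = 3, c(23) = 4.
- Vertex 20: neighbors [4, 10, 23] already have colors [2, 3, 4] ⇒ c(20) = 1.
- Vertex 15: neighbors [20, 10, 23] already have colors [1, 3, 4] ⇒ c(15) = 2.
- Vertex 13: neighbors [1, 15, 23] already have colors [1, 2, 4] ⇒ c(13) = 3.
- Vertex 19: neighbors [20, 4, 10] already have colors [1, 2, 3] ⇒ c(19) = 4.
- Vertex 22: neighbors [1, 4, 13, 19] already have colors [1, 2, 3, 4] — all 4 colors blocked. Contradiction.
The forced assignments end in a contradiction, so G has no proper 4-coloring (χ ≥ 5).
The coloring below uses 5 colors, so χ(G) = 5.
A valid 5-coloring: color 1: [10, 13]; color 2: [4, 15]; color 3: [9, 20, 22]; color 4: [11, 19, 23]; color 5: [1, 5].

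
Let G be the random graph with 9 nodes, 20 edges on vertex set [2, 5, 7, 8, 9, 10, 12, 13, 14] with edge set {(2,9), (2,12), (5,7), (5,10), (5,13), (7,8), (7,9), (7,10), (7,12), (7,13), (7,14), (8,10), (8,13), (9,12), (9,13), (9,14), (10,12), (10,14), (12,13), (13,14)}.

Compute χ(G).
χ(G) = 4

Clique number ω(G) = 4 (lower bound: χ ≥ ω).
The clique on [7, 9, 12, 13] has size 4, forcing χ ≥ 4, and the coloring below uses 4 colors, so χ(G) = 4.
A valid 4-coloring: color 1: [2, 7]; color 2: [10, 13]; color 3: [5, 8, 12, 14]; color 4: [9].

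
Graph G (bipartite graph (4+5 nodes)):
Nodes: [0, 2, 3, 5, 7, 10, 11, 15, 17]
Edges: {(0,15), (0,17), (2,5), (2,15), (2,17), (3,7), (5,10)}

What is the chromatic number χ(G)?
Clique number ω(G) = 2 (lower bound: χ ≥ ω).
The graph is bipartite (no odd cycle), so 2 colors suffice: χ(G) = 2.
A valid 2-coloring: color 1: [0, 2, 3, 10, 11]; color 2: [5, 7, 15, 17].

χ(G) = 2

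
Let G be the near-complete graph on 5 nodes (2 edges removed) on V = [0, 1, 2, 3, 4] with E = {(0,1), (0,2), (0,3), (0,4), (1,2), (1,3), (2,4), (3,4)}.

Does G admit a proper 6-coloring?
Yes, G is 6-colorable

A valid 6-coloring: color 1: [0]; color 2: [2, 3]; color 3: [1, 4].
(χ(G) = 3 ≤ 6.)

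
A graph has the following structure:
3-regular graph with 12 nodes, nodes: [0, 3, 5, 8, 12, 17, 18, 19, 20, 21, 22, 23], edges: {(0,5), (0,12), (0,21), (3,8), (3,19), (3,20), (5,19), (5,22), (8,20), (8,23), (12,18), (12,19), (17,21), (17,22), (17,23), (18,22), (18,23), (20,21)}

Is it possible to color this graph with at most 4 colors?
Yes, G is 4-colorable

A valid 4-coloring: color 1: [0, 8, 17, 18, 19]; color 2: [3, 5, 12, 21, 23]; color 3: [20, 22].
(χ(G) = 3 ≤ 4.)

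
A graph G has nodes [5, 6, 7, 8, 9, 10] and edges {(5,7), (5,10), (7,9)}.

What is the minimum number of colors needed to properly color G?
Clique number ω(G) = 2 (lower bound: χ ≥ ω).
The graph is bipartite (no odd cycle), so 2 colors suffice: χ(G) = 2.
A valid 2-coloring: color 1: [5, 6, 8, 9]; color 2: [7, 10].

χ(G) = 2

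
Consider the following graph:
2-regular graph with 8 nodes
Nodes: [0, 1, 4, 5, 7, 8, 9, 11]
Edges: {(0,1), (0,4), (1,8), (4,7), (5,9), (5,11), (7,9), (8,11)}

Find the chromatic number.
Clique number ω(G) = 2 (lower bound: χ ≥ ω).
The graph is bipartite (no odd cycle), so 2 colors suffice: χ(G) = 2.
A valid 2-coloring: color 1: [1, 4, 9, 11]; color 2: [0, 5, 7, 8].

χ(G) = 2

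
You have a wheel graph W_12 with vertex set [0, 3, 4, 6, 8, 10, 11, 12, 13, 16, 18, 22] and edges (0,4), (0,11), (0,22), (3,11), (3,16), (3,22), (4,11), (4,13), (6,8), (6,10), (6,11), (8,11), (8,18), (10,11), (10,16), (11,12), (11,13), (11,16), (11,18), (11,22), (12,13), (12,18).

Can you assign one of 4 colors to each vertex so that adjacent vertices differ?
Yes, G is 4-colorable

A valid 4-coloring: color 1: [11]; color 2: [4, 8, 12, 16, 22]; color 3: [0, 3, 10, 13, 18]; color 4: [6].
(χ(G) = 4 ≤ 4.)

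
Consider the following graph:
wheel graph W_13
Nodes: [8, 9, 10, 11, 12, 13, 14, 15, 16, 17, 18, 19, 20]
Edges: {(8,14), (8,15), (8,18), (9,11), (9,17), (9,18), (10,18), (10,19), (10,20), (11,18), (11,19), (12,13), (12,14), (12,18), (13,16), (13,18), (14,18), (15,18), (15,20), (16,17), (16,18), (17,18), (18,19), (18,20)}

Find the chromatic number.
Clique number ω(G) = 3 (lower bound: χ ≥ ω).
The clique on [8, 14, 18] has size 3, forcing χ ≥ 3, and the coloring below uses 3 colors, so χ(G) = 3.
A valid 3-coloring: color 1: [18]; color 2: [10, 11, 13, 14, 15, 17]; color 3: [8, 9, 12, 16, 19, 20].

χ(G) = 3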